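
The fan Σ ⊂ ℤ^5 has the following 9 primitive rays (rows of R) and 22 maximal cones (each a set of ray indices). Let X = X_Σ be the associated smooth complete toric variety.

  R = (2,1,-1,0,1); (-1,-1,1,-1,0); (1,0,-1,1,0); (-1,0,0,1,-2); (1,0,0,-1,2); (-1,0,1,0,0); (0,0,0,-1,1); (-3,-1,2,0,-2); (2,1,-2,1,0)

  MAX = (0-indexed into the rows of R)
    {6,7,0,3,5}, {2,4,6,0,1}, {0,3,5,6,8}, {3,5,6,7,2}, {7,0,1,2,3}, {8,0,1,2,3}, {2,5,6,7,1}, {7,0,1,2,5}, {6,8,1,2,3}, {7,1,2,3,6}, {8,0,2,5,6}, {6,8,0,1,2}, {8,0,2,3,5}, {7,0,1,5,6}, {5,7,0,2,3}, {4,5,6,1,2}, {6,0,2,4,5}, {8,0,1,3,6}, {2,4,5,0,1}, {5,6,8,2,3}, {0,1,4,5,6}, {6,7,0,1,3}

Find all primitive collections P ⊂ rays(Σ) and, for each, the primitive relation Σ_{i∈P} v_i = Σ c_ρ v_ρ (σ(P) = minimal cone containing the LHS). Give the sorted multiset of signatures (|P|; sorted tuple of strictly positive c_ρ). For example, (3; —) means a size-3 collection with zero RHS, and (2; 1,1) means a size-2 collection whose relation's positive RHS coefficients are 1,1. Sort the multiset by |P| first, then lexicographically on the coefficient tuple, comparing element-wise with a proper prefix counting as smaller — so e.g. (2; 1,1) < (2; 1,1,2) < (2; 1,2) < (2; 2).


Minimal non-faces — 9 found among 9 rays, 22 max cones:

  P={3,4}:  v_{3} + v_{4} = 0 — sig = (2; —)
  P={7,8}:  v_{7} + v_{8} = v_{3} — sig = (2; 1)
  P={4,7}:  v_{4} + v_{7} = v_{1} + v_{5} — sig = (2; 1,1)
  P={4,8}:  v_{4} + v_{8} = v_{0} + v_{2} + v_{6} — sig = (2; 1,1,1)
  P={1,5,8}:  v_{1} + v_{5} + v_{8} = 0 — sig = (3; —)
  P={1,3,5}:  v_{1} + v_{3} + v_{5} = v_{7} — sig = (3; 1)
  P={0,2,6,7}:  v_{0} + v_{2} + v_{6} + v_{7} = 0 — sig = (4; —)
  P={0,2,3,6}:  v_{0} + v_{2} + v_{3} + v_{6} = v_{8} — sig = (4; 1)
  P={0,1,2,5,6}:  v_{0} + v_{1} + v_{2} + v_{5} + v_{6} = v_{4} — sig = (5; 1)

so the primitive-relation signature multiset is
{ (2; —),  (2; 1),  (2; 1,1),  (2; 1,1,1),  (3; —),  (3; 1),  (4; —),  (4; 1),  (5; 1) }


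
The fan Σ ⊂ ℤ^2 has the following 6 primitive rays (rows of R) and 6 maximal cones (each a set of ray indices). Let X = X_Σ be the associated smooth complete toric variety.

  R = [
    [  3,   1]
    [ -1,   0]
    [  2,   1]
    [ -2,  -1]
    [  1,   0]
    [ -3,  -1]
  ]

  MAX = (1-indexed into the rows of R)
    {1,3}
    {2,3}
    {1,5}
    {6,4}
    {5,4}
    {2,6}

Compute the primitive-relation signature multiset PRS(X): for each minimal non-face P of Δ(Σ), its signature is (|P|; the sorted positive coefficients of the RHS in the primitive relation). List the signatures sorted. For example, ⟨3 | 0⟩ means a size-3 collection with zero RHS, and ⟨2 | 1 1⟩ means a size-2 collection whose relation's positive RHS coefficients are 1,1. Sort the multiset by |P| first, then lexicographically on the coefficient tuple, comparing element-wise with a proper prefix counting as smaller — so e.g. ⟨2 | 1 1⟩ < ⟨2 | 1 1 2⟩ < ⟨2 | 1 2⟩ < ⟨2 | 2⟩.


Δ(Σ) — 6 vertices, 9 min non-faces:

  P = {1,6}:  v_{1} + v_{6} = 0 — sig = ⟨2 | 0⟩
  P = {2,5}:  v_{2} + v_{5} = 0 — sig = ⟨2 | 0⟩
  P = {3,4}:  v_{3} + v_{4} = 0 — sig = ⟨2 | 0⟩
  P = {1,2}:  v_{1} + v_{2} = v_{3} — sig = ⟨2 | 1⟩
  P = {1,4}:  v_{1} + v_{4} = v_{5} — sig = ⟨2 | 1⟩
  P = {2,4}:  v_{2} + v_{4} = v_{6} — sig = ⟨2 | 1⟩
  P = {3,5}:  v_{3} + v_{5} = v_{1} — sig = ⟨2 | 1⟩
  P = {3,6}:  v_{3} + v_{6} = v_{2} — sig = ⟨2 | 1⟩
  P = {5,6}:  v_{5} + v_{6} = v_{4} — sig = ⟨2 | 1⟩

Signatures (|P|; sorted positive RHS coefficients), sorted:
{ ⟨2 | 0⟩ ×3,  ⟨2 | 1⟩ ×6 }


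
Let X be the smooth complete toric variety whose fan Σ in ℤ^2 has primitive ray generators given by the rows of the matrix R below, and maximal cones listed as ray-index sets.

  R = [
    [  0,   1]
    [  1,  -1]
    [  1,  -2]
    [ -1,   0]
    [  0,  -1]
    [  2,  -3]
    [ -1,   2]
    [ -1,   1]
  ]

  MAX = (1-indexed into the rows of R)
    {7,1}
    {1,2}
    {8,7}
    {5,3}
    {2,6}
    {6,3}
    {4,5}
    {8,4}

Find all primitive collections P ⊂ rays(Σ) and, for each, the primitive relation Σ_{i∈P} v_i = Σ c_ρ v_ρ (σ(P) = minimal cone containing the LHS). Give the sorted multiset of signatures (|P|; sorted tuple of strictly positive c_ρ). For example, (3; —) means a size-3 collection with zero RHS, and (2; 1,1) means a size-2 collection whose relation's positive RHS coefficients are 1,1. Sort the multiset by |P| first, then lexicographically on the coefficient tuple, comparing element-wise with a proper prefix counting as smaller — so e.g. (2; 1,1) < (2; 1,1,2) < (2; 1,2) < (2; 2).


20 collections generate NE(X_Σ); each relation:

  {1,5}:  v_{1} + v_{5} = 0  so sig = (2; —)
  {2,8}:  v_{2} + v_{8} = 0  so sig = (2; —)
  {3,7}:  v_{3} + v_{7} = 0  so sig = (2; —)
  {1,3}:  v_{1} + v_{3} = v_{2}  so sig = (2; 1)
  {1,4}:  v_{1} + v_{4} = v_{8}  so sig = (2; 1)
  {1,8}:  v_{1} + v_{8} = v_{7}  so sig = (2; 1)
  {2,3}:  v_{2} + v_{3} = v_{6}  so sig = (2; 1)
  {2,4}:  v_{2} + v_{4} = v_{5}  so sig = (2; 1)
  {2,5}:  v_{2} + v_{5} = v_{3}  so sig = (2; 1)
  {2,7}:  v_{2} + v_{7} = v_{1}  so sig = (2; 1)
  {3,8}:  v_{3} + v_{8} = v_{5}  so sig = (2; 1)
  {5,7}:  v_{5} + v_{7} = v_{8}  so sig = (2; 1)
  {5,8}:  v_{5} + v_{8} = v_{4}  so sig = (2; 1)
  {6,7}:  v_{6} + v_{7} = v_{2}  so sig = (2; 1)
  {6,8}:  v_{6} + v_{8} = v_{3}  so sig = (2; 1)
  {4,6}:  v_{4} + v_{6} = v_{3} + v_{5}  so sig = (2; 1,1)
  {1,6}:  v_{1} + v_{6} = 2·v_{2}  so sig = (2; 2)
  {3,4}:  v_{3} + v_{4} = 2·v_{5}  so sig = (2; 2)
  {4,7}:  v_{4} + v_{7} = 2·v_{8}  so sig = (2; 2)
  {5,6}:  v_{5} + v_{6} = 2·v_{3}  so sig = (2; 2)

so the primitive-relation signature multiset is
    (2; —)
    (2; —)
    (2; —)
    (2; 1)
    (2; 1)
    (2; 1)
    (2; 1)
    (2; 1)
    (2; 1)
    (2; 1)
    (2; 1)
    (2; 1)
    (2; 1)
    (2; 1)
    (2; 1)
    (2; 1,1)
    (2; 2)
    (2; 2)
    (2; 2)
    (2; 2)


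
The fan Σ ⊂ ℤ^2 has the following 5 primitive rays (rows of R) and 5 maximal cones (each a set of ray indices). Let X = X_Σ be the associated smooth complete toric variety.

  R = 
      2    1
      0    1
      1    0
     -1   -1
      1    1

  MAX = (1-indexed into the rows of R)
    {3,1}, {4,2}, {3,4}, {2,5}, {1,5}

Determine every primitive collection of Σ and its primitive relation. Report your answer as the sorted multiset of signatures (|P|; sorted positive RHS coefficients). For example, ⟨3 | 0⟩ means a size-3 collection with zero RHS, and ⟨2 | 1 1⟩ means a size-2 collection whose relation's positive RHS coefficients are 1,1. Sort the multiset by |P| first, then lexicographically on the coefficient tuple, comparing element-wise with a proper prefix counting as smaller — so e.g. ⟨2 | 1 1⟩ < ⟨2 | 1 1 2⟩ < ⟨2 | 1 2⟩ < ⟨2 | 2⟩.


Primitive collections (5):

  • {4,5}:  v_{4} + v_{5} = 0  ⟹  sig = ⟨2 | 0⟩
  • {1,4}:  v_{1} + v_{4} = v_{3}  ⟹  sig = ⟨2 | 1⟩
  • {2,3}:  v_{2} + v_{3} = v_{5}  ⟹  sig = ⟨2 | 1⟩
  • {3,5}:  v_{3} + v_{5} = v_{1}  ⟹  sig = ⟨2 | 1⟩
  • {1,2}:  v_{1} + v_{2} = 2·v_{5}  ⟹  sig = ⟨2 | 2⟩

so the primitive-relation signature multiset is
    |P|=2: 5 collections, coeffs (), (1), (1), (1), (2)


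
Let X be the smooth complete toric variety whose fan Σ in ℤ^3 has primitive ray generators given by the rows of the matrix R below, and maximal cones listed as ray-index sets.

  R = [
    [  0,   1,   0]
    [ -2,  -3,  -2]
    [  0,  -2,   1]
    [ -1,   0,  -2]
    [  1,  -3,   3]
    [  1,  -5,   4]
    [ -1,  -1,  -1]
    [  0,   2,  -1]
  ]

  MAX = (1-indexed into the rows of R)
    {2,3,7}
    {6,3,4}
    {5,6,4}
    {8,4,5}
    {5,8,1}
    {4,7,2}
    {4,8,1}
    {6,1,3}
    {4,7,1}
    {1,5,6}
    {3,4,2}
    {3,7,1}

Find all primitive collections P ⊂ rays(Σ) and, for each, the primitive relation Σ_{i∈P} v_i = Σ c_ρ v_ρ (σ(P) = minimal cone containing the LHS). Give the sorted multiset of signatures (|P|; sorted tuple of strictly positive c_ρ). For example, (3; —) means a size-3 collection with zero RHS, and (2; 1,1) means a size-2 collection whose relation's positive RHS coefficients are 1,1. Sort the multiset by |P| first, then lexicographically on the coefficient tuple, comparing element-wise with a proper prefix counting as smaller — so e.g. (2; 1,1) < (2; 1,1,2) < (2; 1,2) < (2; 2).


The 14 primitive collections of Σ (r=8, n=3):

  • {3,8}:  v_{3} + v_{8} = 0  so sig = (2; —)
  • {3,5}:  v_{3} + v_{5} = v_{6}  so sig = (2; 1)
  • {6,8}:  v_{6} + v_{8} = v_{5}  so sig = (2; 1)
  • {2,8}:  v_{2} + v_{8} = v_{4} + v_{7}  so sig = (2; 1,1)
  • {7,8}:  v_{7} + v_{8} = v_{1} + v_{4}  so sig = (2; 1,1)
  • {2,5}:  v_{2} + v_{5} = 3·v_{3} + v_{4}  so sig = (2; 1,3)
  • {2,6}:  v_{2} + v_{6} = 4·v_{3} + v_{4}  so sig = (2; 1,4)
  • {1,2}:  v_{1} + v_{2} = 2·v_{7}  so sig = (2; 2)
  • {5,7}:  v_{5} + v_{7} = 2·v_{3}  so sig = (2; 2)
  • {6,7}:  v_{6} + v_{7} = 3·v_{3}  so sig = (2; 3)
  • {1,3,4}:  v_{1} + v_{3} + v_{4} = v_{7}  so sig = (3; 1)
  • {1,4,5}:  v_{1} + v_{4} + v_{5} = v_{3}  so sig = (3; 1)
  • {3,4,7}:  v_{3} + v_{4} + v_{7} = v_{2}  so sig = (3; 1)
  • {1,4,6}:  v_{1} + v_{4} + v_{6} = 2·v_{3}  so sig = (3; 2)

Hence PRS(X_Σ) =
    |P|=2: 10 collections, coeffs (), (1), (1), (1,1), (1,1), (1,3), (1,4), (2), (2), (3)
    |P|=3: 4 collections, coeffs (1), (1), (1), (2)


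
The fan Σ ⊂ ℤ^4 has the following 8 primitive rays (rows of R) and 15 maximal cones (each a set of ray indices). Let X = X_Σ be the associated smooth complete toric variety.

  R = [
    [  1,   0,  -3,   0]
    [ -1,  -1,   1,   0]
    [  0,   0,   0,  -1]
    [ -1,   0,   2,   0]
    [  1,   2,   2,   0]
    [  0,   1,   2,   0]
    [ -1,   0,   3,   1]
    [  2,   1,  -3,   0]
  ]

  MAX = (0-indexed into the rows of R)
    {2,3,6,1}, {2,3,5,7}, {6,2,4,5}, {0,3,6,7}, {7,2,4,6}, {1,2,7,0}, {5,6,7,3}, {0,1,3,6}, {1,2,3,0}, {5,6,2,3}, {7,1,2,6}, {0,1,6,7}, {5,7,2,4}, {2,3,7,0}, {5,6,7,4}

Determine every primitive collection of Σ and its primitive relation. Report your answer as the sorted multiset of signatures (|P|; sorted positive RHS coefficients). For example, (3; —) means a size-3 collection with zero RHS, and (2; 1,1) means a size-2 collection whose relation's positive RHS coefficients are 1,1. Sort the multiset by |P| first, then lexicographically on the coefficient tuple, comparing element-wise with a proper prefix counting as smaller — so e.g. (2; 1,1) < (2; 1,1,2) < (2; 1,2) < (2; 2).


Primitive collections (9):

  {0,4}:  v_{0} + v_{4} = v_{5} + v_{7}  so sig = (2; 1,1)
  {0,5}:  v_{0} + v_{5} = v_{3} + v_{7}  so sig = (2; 1,1)
  {1,5}:  v_{1} + v_{5} = v_{2} + v_{6}  so sig = (2; 1,1)
  {1,4}:  v_{1} + v_{4} = 2·v_{2} + 2·v_{6} + v_{7}  so sig = (2; 1,2,2)
  {3,4}:  v_{3} + v_{4} = 2·v_{5}  so sig = (2; 2)
  {0,2,6}:  v_{0} + v_{2} + v_{6} = 0  so sig = (3; —)
  {1,3,7}:  v_{1} + v_{3} + v_{7} = 0  so sig = (3; —)
  {2,3,6,7}:  v_{2} + v_{3} + v_{6} + v_{7} = v_{5}  so sig = (4; 1)
  {2,5,6,7}:  v_{2} + v_{5} + v_{6} + v_{7} = v_{4}  so sig = (4; 1)

so the primitive-relation signature multiset is
[(2; 1,1), (2; 1,1), (2; 1,1), (2; 1,2,2), (2; 2), (3; —), (3; —), (4; 1), (4; 1)]


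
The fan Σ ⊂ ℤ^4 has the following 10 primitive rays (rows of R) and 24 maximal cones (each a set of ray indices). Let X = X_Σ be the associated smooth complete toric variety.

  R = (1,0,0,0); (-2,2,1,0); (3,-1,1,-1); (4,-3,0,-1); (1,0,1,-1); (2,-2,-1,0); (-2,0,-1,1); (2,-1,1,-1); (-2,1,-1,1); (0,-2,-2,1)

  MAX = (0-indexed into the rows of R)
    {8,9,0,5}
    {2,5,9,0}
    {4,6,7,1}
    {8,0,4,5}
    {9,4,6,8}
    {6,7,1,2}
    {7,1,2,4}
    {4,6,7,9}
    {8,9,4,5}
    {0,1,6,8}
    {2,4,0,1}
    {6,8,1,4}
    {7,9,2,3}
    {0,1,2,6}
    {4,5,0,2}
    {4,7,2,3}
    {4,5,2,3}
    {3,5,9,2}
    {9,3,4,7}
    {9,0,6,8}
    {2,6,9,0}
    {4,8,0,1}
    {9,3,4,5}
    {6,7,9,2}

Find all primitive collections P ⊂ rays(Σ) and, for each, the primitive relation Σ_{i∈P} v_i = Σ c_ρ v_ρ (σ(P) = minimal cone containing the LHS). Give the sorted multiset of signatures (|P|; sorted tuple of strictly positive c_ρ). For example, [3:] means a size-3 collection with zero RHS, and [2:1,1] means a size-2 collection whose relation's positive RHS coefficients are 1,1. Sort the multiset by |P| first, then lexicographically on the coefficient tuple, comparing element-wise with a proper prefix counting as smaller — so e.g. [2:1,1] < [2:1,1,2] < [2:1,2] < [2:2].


Σ has 15 primitive collections:

  {1,5}:  v_{1} + v_{5} = 0 — sig = [2:]
  {7,8}:  v_{7} + v_{8} = 0 — sig = [2:]
  {0,7}:  v_{0} + v_{7} = v_{2} — sig = [2:1]
  {1,3}:  v_{1} + v_{3} = v_{7} — sig = [2:1]
  {1,9}:  v_{1} + v_{9} = v_{6} — sig = [2:1]
  {2,8}:  v_{2} + v_{8} = v_{0} — sig = [2:1]
  {3,8}:  v_{3} + v_{8} = v_{5} — sig = [2:1]
  {5,6}:  v_{5} + v_{6} = v_{9} — sig = [2:1]
  {5,7}:  v_{5} + v_{7} = v_{3} — sig = [2:1]
  {0,3}:  v_{0} + v_{3} = v_{2} + v_{5} — sig = [2:1,1]
  {3,6}:  v_{3} + v_{6} = v_{7} + v_{9} — sig = [2:1,1]
  {0,4,6}:  v_{0} + v_{4} + v_{6} = 0 — sig = [3:]
  {0,4,9}:  v_{0} + v_{4} + v_{9} = v_{5} — sig = [3:1]
  {2,4,6}:  v_{2} + v_{4} + v_{6} = v_{7} — sig = [3:1]
  {2,4,9}:  v_{2} + v_{4} + v_{9} = v_{3} — sig = [3:1]

Sorted signature multiset PRS(X):
    |P|=2: 11 collections, coeffs (), (), (1), (1), (1), (1), (1), (1), (1), (1,1), (1,1)
    |P|=3: 4 collections, coeffs (), (1), (1), (1)


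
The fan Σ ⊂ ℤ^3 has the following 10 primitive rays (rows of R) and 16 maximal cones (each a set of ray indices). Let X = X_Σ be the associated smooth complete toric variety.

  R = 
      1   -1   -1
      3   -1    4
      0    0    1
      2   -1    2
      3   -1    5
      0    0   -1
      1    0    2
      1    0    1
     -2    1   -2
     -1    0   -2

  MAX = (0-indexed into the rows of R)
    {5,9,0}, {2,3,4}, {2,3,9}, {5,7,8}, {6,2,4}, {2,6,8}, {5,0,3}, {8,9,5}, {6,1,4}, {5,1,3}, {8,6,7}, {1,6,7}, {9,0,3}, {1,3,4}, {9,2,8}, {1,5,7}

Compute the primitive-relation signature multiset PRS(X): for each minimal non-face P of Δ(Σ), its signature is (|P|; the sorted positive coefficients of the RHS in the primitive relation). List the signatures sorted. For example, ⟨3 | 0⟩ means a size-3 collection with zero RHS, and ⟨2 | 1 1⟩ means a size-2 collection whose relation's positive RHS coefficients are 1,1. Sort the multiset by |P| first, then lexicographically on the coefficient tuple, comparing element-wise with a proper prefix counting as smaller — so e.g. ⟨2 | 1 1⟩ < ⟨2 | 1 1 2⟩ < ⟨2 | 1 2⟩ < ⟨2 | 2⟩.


22 collections generate NE(X_Σ); each relation:

  {2,5}:  v_{2} + v_{5} = 0  ⇒ sig = ⟨2 | 0⟩
  {3,8}:  v_{3} + v_{8} = 0  ⇒ sig = ⟨2 | 0⟩
  {6,9}:  v_{6} + v_{9} = 0  ⇒ sig = ⟨2 | 0⟩
  {1,2}:  v_{1} + v_{2} = v_{4}  ⇒ sig = ⟨2 | 1⟩
  {1,8}:  v_{1} + v_{8} = v_{6}  ⇒ sig = ⟨2 | 1⟩
  {1,9}:  v_{1} + v_{9} = v_{3}  ⇒ sig = ⟨2 | 1⟩
  {2,7}:  v_{2} + v_{7} = v_{6}  ⇒ sig = ⟨2 | 1⟩
  {3,6}:  v_{3} + v_{6} = v_{1}  ⇒ sig = ⟨2 | 1⟩
  {4,5}:  v_{4} + v_{5} = v_{1}  ⇒ sig = ⟨2 | 1⟩
  {5,6}:  v_{5} + v_{6} = v_{7}  ⇒ sig = ⟨2 | 1⟩
  {7,9}:  v_{7} + v_{9} = v_{5}  ⇒ sig = ⟨2 | 1⟩
  {0,2}:  v_{0} + v_{2} = v_{3} + v_{9}  ⇒ sig = ⟨2 | 1 1⟩
  {0,6}:  v_{0} + v_{6} = v_{3} + v_{5}  ⇒ sig = ⟨2 | 1 1⟩
  {0,8}:  v_{0} + v_{8} = v_{5} + v_{9}  ⇒ sig = ⟨2 | 1 1⟩
  {3,7}:  v_{3} + v_{7} = v_{1} + v_{5}  ⇒ sig = ⟨2 | 1 1⟩
  {4,7}:  v_{4} + v_{7} = v_{1} + v_{6}  ⇒ sig = ⟨2 | 1 1⟩
  {4,8}:  v_{4} + v_{8} = v_{2} + v_{6}  ⇒ sig = ⟨2 | 1 1⟩
  {4,9}:  v_{4} + v_{9} = v_{2} + v_{3}  ⇒ sig = ⟨2 | 1 1⟩
  {0,1}:  v_{0} + v_{1} = 2·v_{3} + v_{5}  ⇒ sig = ⟨2 | 1 2⟩
  {0,7}:  v_{0} + v_{7} = v_{3} + 2·v_{5}  ⇒ sig = ⟨2 | 1 2⟩
  {0,4}:  v_{0} + v_{4} = 2·v_{3}  ⇒ sig = ⟨2 | 2⟩
  {3,5,9}:  v_{3} + v_{5} + v_{9} = v_{0}  ⇒ sig = ⟨3 | 1⟩

Sorted signature multiset PRS(X):
{ ⟨2 | 0⟩ ×3,  ⟨2 | 1⟩ ×8,  ⟨2 | 1 1⟩ ×7,  ⟨2 | 1 2⟩ ×2,  ⟨2 | 2⟩,  ⟨3 | 1⟩ }


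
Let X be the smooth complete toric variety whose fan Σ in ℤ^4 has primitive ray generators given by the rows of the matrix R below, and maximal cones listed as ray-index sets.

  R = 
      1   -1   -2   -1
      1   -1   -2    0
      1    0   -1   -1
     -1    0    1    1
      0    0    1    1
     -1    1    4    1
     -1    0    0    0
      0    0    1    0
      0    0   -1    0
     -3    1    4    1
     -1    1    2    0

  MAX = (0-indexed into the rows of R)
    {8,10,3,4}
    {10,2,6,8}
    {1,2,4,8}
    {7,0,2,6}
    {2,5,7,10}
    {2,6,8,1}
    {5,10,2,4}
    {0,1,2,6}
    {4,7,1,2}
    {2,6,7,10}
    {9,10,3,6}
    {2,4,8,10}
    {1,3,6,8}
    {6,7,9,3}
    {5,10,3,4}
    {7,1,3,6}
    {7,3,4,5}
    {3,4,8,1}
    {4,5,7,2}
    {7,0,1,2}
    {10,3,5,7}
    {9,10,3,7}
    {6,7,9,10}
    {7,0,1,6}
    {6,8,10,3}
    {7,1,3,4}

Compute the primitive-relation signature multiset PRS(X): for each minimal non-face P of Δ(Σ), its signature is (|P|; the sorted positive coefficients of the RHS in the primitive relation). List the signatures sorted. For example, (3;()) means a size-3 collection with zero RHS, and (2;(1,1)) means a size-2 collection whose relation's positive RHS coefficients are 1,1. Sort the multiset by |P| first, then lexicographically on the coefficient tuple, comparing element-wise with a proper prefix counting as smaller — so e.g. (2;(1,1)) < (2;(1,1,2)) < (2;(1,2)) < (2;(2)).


Minimal non-faces — 21 found among 11 rays, 26 max cones:

  • {1,10}:  v_{1} + v_{10} = 0  ⟹  sig = (2;())
  • {2,3}:  v_{2} + v_{3} = 0  ⟹  sig = (2;())
  • {7,8}:  v_{7} + v_{8} = 0  ⟹  sig = (2;())
  • {4,6}:  v_{4} + v_{6} = v_{3}  ⟹  sig = (2;(1))
  • {0,4}:  v_{0} + v_{4} = v_{1} + v_{7}  ⟹  sig = (2;(1,1))
  • {1,5}:  v_{1} + v_{5} = v_{4} + v_{7}  ⟹  sig = (2;(1,1))
  • {5,8}:  v_{5} + v_{8} = v_{4} + v_{10}  ⟹  sig = (2;(1,1))
  • {0,3}:  v_{0} + v_{3} = v_{1} + v_{6} + v_{7}  ⟹  sig = (2;(1,1,1))
  • {0,8}:  v_{0} + v_{8} = v_{1} + v_{2} + v_{6}  ⟹  sig = (2;(1,1,1))
  • {0,10}:  v_{0} + v_{10} = v_{2} + v_{6} + v_{7}  ⟹  sig = (2;(1,1,1))
  • {1,9}:  v_{1} + v_{9} = v_{3} + v_{6} + v_{7}  ⟹  sig = (2;(1,1,1))
  • {2,9}:  v_{2} + v_{9} = v_{6} + v_{7} + v_{10}  ⟹  sig = (2;(1,1,1))
  • {5,6}:  v_{5} + v_{6} = v_{3} + v_{7} + v_{10}  ⟹  sig = (2;(1,1,1))
  • {8,9}:  v_{8} + v_{9} = v_{3} + v_{6} + v_{10}  ⟹  sig = (2;(1,1,1))
  • {4,9}:  v_{4} + v_{9} = 2·v_{3} + v_{7} + v_{10}  ⟹  sig = (2;(1,1,2))
  • {0,5}:  v_{0} + v_{5} = 2·v_{7}  ⟹  sig = (2;(2))
  • {0,9}:  v_{0} + v_{9} = 2·v_{6} + 2·v_{7}  ⟹  sig = (2;(2,2))
  • {5,9}:  v_{5} + v_{9} = 2·v_{3} + 2·v_{7} + 2·v_{10}  ⟹  sig = (2;(2,2,2))
  • {4,7,10}:  v_{4} + v_{7} + v_{10} = v_{5}  ⟹  sig = (3;(1))
  • {1,2,6,7}:  v_{1} + v_{2} + v_{6} + v_{7} = v_{0}  ⟹  sig = (4;(1))
  • {3,6,7,10}:  v_{3} + v_{6} + v_{7} + v_{10} = v_{9}  ⟹  sig = (4;(1))

Signatures (|P|; sorted positive RHS coefficients), sorted:
{ (2;()) ×3,  (2;(1)),  (2;(1,1)) ×3,  (2;(1,1,1)) ×7,  (2;(1,1,2)),  (2;(2)),  (2;(2,2)),  (2;(2,2,2)),  (3;(1)),  (4;(1)) ×2 }


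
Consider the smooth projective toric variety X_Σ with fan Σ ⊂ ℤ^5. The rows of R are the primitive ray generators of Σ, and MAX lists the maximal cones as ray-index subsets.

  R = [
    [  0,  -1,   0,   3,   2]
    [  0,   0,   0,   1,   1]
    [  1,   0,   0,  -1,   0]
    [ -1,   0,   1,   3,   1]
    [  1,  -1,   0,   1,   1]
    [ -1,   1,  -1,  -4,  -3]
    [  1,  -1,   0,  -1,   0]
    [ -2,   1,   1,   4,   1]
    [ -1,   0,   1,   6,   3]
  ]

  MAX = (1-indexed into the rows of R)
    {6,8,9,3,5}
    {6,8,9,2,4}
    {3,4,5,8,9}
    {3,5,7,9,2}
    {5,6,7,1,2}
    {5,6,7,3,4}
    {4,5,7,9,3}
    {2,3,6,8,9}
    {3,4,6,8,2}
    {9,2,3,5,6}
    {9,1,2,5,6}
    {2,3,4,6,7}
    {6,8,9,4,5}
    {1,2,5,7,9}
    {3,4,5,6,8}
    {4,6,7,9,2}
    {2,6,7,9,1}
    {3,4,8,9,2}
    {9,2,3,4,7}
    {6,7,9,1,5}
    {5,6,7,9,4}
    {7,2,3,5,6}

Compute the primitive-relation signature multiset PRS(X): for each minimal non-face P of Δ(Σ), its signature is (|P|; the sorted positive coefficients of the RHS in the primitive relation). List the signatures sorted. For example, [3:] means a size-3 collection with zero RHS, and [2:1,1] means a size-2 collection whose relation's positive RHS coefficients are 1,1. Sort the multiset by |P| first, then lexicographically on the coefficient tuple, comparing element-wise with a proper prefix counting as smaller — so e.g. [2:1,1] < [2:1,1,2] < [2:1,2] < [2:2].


The 9 primitive collections of Σ (r=9, n=5):

  P={7,8}:  v_{7} + v_{8} = v_{4}  so sig = [2:1]
  P={1,3}:  v_{1} + v_{3} = v_{2} + v_{5}  so sig = [2:1,1]
  P={1,8}:  v_{1} + v_{8} = v_{6} + v_{7} + 2·v_{9}  so sig = [2:1,1,2]
  P={1,4}:  v_{1} + v_{4} = v_{6} + 2·v_{7} + 2·v_{9}  so sig = [2:1,2,2]
  P={2,5,8}:  v_{2} + v_{5} + v_{8} = v_{9}  so sig = [3:1]
  P={2,4,5}:  v_{2} + v_{4} + v_{5} = v_{7} + v_{9}  so sig = [3:1,1]
  P={3,6,7,9}:  v_{3} + v_{6} + v_{7} + v_{9} = 0  so sig = [4:]
  P={3,4,6,9}:  v_{3} + v_{4} + v_{6} + v_{9} = v_{8}  so sig = [4:1]
  P={2,5,6,7,9}:  v_{2} + v_{5} + v_{6} + v_{7} + v_{9} = v_{1}  so sig = [5:1]

Sorted signature multiset PRS(X):
{ [2:1],  [2:1,1],  [2:1,1,2],  [2:1,2,2],  [3:1],  [3:1,1],  [4:],  [4:1],  [5:1] }


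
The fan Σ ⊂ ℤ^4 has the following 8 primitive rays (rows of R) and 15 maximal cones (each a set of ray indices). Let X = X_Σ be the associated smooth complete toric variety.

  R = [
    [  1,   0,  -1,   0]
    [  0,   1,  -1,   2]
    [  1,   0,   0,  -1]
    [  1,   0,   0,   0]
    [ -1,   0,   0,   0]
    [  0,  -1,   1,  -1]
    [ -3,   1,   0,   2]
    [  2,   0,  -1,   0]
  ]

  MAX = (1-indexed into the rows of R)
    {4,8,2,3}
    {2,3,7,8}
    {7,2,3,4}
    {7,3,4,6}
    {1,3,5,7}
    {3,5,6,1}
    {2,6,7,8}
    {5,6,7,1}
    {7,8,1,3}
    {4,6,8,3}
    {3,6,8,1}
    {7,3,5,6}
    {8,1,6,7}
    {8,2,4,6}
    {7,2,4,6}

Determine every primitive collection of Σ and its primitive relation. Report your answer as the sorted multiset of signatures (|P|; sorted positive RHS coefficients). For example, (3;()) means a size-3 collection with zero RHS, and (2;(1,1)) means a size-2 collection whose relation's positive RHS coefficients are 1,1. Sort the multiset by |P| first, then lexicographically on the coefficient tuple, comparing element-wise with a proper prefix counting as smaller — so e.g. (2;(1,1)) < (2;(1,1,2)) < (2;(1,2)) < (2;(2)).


9 minimal non-faces of Δ(Σ) (on 8 rays):

  {4,5}:  v_{4} + v_{5} = 0 — sig = (2;())
  {1,4}:  v_{1} + v_{4} = v_{8} — sig = (2;(1))
  {5,8}:  v_{5} + v_{8} = v_{1} — sig = (2;(1))
  {2,5}:  v_{2} + v_{5} = v_{7} + v_{8} — sig = (2;(1,1))
  {1,2}:  v_{1} + v_{2} = v_{7} + 2·v_{8} — sig = (2;(1,2))
  {2,3,6}:  v_{2} + v_{3} + v_{6} = v_{4} — sig = (3;(1))
  {4,7,8}:  v_{4} + v_{7} + v_{8} = v_{2} — sig = (3;(1))
  {3,6,7,8}:  v_{3} + v_{6} + v_{7} + v_{8} = 0 — sig = (4;())
  {1,3,6,7}:  v_{1} + v_{3} + v_{6} + v_{7} = v_{5} — sig = (4;(1))

Hence PRS(X_Σ) =
{ (2;()),  (2;(1)) ×2,  (2;(1,1)),  (2;(1,2)),  (3;(1)) ×2,  (4;()),  (4;(1)) }


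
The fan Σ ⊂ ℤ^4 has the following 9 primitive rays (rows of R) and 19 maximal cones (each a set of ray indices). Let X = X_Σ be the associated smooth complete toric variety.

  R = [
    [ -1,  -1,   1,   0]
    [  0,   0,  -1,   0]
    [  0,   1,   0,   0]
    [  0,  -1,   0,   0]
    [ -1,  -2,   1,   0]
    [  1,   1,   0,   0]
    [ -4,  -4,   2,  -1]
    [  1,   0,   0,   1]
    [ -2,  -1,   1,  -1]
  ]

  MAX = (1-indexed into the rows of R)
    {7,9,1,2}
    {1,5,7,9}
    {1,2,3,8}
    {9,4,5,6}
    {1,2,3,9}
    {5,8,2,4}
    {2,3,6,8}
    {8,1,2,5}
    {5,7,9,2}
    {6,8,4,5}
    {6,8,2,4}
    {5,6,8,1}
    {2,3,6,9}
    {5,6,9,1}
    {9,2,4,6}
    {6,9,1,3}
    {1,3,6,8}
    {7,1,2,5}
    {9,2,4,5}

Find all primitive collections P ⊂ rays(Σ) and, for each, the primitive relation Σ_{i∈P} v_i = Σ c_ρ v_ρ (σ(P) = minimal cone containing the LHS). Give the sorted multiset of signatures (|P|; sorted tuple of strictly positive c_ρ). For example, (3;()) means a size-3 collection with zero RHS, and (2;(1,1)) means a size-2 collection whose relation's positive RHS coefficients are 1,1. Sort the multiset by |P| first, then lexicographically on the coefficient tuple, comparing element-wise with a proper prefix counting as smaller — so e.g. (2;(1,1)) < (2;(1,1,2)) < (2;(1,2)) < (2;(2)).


|primitive collections| = 11. Relations:

  P = {3,4}:  v_{3} + v_{4} = 0  so sig = (2;())
  P = {1,4}:  v_{1} + v_{4} = v_{5}  so sig = (2;(1))
  P = {3,5}:  v_{3} + v_{5} = v_{1}  so sig = (2;(1))
  P = {8,9}:  v_{8} + v_{9} = v_{1}  so sig = (2;(1))
  P = {6,7}:  v_{6} + v_{7} = v_{5} + v_{9}  so sig = (2;(1,1))
  P = {3,7}:  v_{3} + v_{7} = 2·v_{1} + v_{2} + v_{9}  so sig = (2;(1,1,2))
  P = {4,7}:  v_{4} + v_{7} = v_{2} + 2·v_{5} + v_{9}  so sig = (2;(1,1,2))
  P = {7,8}:  v_{7} + v_{8} = 2·v_{1} + v_{2} + v_{5}  so sig = (2;(1,1,2))
  P = {1,2,6}:  v_{1} + v_{2} + v_{6} = 0  so sig = (3;())
  P = {2,5,6}:  v_{2} + v_{5} + v_{6} = v_{4}  so sig = (3;(1))
  P = {1,2,5,9}:  v_{1} + v_{2} + v_{5} + v_{9} = v_{7}  so sig = (4;(1))

Hence PRS(X_Σ) =
{ (2;()),  (2;(1)) ×3,  (2;(1,1)),  (2;(1,1,2)) ×3,  (3;()),  (3;(1)),  (4;(1)) }


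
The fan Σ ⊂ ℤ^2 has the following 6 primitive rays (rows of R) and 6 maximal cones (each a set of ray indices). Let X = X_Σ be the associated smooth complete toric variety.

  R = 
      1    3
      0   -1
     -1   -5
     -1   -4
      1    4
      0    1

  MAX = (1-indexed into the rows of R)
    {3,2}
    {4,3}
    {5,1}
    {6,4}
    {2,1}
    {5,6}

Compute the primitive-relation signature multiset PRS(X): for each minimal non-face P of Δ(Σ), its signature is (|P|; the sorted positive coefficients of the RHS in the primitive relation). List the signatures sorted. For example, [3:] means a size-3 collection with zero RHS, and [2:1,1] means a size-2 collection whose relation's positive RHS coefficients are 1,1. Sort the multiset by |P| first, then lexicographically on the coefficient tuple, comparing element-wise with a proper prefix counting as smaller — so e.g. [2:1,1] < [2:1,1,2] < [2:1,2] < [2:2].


Primitive collections (9):

  P={2,6}:  v_{2} + v_{6} = 0  →  sig = [2:]
  P={4,5}:  v_{4} + v_{5} = 0  →  sig = [2:]
  P={1,4}:  v_{1} + v_{4} = v_{2}  →  sig = [2:1]
  P={1,6}:  v_{1} + v_{6} = v_{5}  →  sig = [2:1]
  P={2,4}:  v_{2} + v_{4} = v_{3}  →  sig = [2:1]
  P={2,5}:  v_{2} + v_{5} = v_{1}  →  sig = [2:1]
  P={3,5}:  v_{3} + v_{5} = v_{2}  →  sig = [2:1]
  P={3,6}:  v_{3} + v_{6} = v_{4}  →  sig = [2:1]
  P={1,3}:  v_{1} + v_{3} = 2·v_{2}  →  sig = [2:2]

Sorted signature multiset PRS(X):
    [2:]
    [2:]
    [2:1]
    [2:1]
    [2:1]
    [2:1]
    [2:1]
    [2:1]
    [2:2]


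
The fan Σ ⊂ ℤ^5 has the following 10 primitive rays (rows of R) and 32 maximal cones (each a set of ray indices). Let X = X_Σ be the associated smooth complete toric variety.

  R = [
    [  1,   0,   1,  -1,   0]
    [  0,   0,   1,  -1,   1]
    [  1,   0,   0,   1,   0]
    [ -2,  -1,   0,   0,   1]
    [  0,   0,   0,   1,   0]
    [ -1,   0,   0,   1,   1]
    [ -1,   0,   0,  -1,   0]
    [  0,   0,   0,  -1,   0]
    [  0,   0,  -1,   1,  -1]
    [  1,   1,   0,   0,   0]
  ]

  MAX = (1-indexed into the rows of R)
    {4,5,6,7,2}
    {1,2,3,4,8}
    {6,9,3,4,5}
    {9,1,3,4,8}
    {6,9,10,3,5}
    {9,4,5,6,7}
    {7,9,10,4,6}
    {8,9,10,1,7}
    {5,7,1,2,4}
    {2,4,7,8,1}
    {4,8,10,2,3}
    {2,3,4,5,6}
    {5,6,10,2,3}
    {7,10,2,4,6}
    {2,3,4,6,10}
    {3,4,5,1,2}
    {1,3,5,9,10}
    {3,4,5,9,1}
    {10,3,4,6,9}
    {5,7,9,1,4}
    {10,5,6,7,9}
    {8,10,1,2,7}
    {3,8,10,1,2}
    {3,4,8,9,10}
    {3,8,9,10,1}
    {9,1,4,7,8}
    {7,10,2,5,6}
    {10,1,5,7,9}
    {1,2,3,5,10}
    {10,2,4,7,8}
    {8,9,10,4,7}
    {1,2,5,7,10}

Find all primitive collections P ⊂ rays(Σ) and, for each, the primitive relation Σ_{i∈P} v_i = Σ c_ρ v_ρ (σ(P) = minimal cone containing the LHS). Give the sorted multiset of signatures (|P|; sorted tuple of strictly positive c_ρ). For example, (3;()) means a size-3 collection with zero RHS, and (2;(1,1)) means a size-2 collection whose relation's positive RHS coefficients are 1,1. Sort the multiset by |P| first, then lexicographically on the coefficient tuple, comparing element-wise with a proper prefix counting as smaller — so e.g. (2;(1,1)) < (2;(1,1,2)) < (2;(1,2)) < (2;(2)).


Δ(Σ) — 10 vertices, 7 min non-faces:

  {2,9}:  v_{2} + v_{9} = 0  so sig = (2;())
  {3,7}:  v_{3} + v_{7} = 0  so sig = (2;())
  {5,8}:  v_{5} + v_{8} = 0  so sig = (2;())
  {1,6}:  v_{1} + v_{6} = v_{2} + v_{5}  so sig = (2;(1,1))
  {6,8}:  v_{6} + v_{8} = v_{4} + v_{10}  so sig = (2;(1,1))
  {1,4,10}:  v_{1} + v_{4} + v_{10} = v_{2}  so sig = (3;(1))
  {4,5,10}:  v_{4} + v_{5} + v_{10} = v_{6}  so sig = (3;(1))

Signatures (|P|; sorted positive RHS coefficients), sorted:
    (2;())
    (2;())
    (2;())
    (2;(1,1))
    (2;(1,1))
    (3;(1))
    (3;(1))


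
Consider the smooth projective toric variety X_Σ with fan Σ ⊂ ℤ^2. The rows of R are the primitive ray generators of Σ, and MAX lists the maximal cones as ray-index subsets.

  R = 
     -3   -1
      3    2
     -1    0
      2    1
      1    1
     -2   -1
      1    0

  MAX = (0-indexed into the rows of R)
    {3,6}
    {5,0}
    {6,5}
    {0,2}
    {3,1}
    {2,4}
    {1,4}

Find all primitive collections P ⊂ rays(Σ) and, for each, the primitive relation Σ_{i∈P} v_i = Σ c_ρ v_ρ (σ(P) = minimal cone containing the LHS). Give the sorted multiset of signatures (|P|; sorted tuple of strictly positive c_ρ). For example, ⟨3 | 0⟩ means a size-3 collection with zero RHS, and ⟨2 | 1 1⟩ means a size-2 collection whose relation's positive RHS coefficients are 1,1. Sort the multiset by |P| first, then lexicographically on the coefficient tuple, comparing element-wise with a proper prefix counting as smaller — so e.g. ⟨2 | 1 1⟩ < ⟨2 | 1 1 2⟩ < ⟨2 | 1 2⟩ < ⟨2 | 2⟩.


14 collections generate NE(X_Σ); each relation:

  P={2,6}:  v_{2} + v_{6} = 0  ⟹  sig = ⟨2 | 0⟩
  P={3,5}:  v_{3} + v_{5} = 0  ⟹  sig = ⟨2 | 0⟩
  P={0,3}:  v_{0} + v_{3} = v_{2}  ⟹  sig = ⟨2 | 1⟩
  P={0,6}:  v_{0} + v_{6} = v_{5}  ⟹  sig = ⟨2 | 1⟩
  P={1,5}:  v_{1} + v_{5} = v_{4}  ⟹  sig = ⟨2 | 1⟩
  P={2,3}:  v_{2} + v_{3} = v_{4}  ⟹  sig = ⟨2 | 1⟩
  P={2,5}:  v_{2} + v_{5} = v_{0}  ⟹  sig = ⟨2 | 1⟩
  P={3,4}:  v_{3} + v_{4} = v_{1}  ⟹  sig = ⟨2 | 1⟩
  P={4,5}:  v_{4} + v_{5} = v_{2}  ⟹  sig = ⟨2 | 1⟩
  P={4,6}:  v_{4} + v_{6} = v_{3}  ⟹  sig = ⟨2 | 1⟩
  P={0,1}:  v_{0} + v_{1} = v_{2} + v_{4}  ⟹  sig = ⟨2 | 1 1⟩
  P={0,4}:  v_{0} + v_{4} = 2·v_{2}  ⟹  sig = ⟨2 | 2⟩
  P={1,2}:  v_{1} + v_{2} = 2·v_{4}  ⟹  sig = ⟨2 | 2⟩
  P={1,6}:  v_{1} + v_{6} = 2·v_{3}  ⟹  sig = ⟨2 | 2⟩

Sorted signature multiset PRS(X):
    |P|=2: 14 collections, coeffs (), (), (1), (1), (1), (1), (1), (1), (1), (1), (1,1), (2), (2), (2)


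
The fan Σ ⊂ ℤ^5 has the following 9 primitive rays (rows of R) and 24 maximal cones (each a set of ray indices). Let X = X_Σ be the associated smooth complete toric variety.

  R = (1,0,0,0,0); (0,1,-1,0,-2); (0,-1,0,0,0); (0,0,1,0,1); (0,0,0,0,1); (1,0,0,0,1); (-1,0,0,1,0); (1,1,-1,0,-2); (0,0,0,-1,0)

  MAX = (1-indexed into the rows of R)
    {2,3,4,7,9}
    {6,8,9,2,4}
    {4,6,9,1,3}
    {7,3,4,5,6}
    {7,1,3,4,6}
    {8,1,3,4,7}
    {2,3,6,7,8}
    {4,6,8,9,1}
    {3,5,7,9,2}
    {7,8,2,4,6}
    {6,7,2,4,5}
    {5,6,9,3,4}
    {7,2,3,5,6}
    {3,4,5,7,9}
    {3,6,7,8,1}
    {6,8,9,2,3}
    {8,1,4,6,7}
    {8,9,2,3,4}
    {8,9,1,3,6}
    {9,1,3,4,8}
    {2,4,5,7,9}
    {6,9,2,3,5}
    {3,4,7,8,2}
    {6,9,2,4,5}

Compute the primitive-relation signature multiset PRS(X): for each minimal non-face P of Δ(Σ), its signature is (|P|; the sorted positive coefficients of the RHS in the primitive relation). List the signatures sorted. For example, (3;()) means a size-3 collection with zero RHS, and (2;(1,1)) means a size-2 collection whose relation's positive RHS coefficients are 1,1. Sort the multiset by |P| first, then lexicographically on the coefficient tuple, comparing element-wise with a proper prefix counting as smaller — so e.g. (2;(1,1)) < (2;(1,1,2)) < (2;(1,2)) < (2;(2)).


Δ(Σ) — 9 vertices, 9 min non-faces:

  • {1,2}:  v_{1} + v_{2} = v_{8}  ⇒ sig = (2;(1))
  • {1,5}:  v_{1} + v_{5} = v_{6}  ⇒ sig = (2;(1))
  • {5,8}:  v_{5} + v_{8} = v_{2} + v_{6}  ⇒ sig = (2;(1,1))
  • {1,7,9}:  v_{1} + v_{7} + v_{9} = 0  ⇒ sig = (3;())
  • {6,7,9}:  v_{6} + v_{7} + v_{9} = v_{5}  ⇒ sig = (3;(1))
  • {7,8,9}:  v_{7} + v_{8} + v_{9} = v_{2}  ⇒ sig = (3;(1))
  • {2,3,4,5}:  v_{2} + v_{3} + v_{4} + v_{5} = 0  ⇒ sig = (4;())
  • {2,3,4,6}:  v_{2} + v_{3} + v_{4} + v_{6} = v_{1}  ⇒ sig = (4;(1))
  • {3,4,6,8}:  v_{3} + v_{4} + v_{6} + v_{8} = 2·v_{1}  ⇒ sig = (4;(2))

Signatures (|P|; sorted positive RHS coefficients), sorted:
    |P|=2: 3 collections, coeffs (1), (1), (1,1)
    |P|=3: 3 collections, coeffs (), (1), (1)
    |P|=4: 3 collections, coeffs (), (1), (2)


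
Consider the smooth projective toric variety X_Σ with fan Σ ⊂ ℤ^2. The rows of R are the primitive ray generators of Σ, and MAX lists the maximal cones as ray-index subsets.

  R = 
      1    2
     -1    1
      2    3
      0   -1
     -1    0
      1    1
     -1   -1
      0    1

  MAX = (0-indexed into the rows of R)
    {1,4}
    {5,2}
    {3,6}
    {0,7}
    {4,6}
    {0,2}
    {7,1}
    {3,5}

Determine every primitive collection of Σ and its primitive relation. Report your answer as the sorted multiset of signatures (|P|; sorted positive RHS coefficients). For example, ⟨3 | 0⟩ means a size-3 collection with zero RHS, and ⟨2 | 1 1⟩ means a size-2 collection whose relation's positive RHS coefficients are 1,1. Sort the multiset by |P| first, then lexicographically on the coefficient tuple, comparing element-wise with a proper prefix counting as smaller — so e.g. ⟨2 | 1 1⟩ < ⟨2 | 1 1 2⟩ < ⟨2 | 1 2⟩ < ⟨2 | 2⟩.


Minimal non-faces — 20 found among 8 rays, 8 max cones:

  P = {3,7}:  v_{3} + v_{7} = 0 — sig = ⟨2 | 0⟩
  P = {5,6}:  v_{5} + v_{6} = 0 — sig = ⟨2 | 0⟩
  P = {0,3}:  v_{0} + v_{3} = v_{5} — sig = ⟨2 | 1⟩
  P = {0,5}:  v_{0} + v_{5} = v_{2} — sig = ⟨2 | 1⟩
  P = {0,6}:  v_{0} + v_{6} = v_{7} — sig = ⟨2 | 1⟩
  P = {1,3}:  v_{1} + v_{3} = v_{4} — sig = ⟨2 | 1⟩
  P = {2,6}:  v_{2} + v_{6} = v_{0} — sig = ⟨2 | 1⟩
  P = {3,4}:  v_{3} + v_{4} = v_{6} — sig = ⟨2 | 1⟩
  P = {4,5}:  v_{4} + v_{5} = v_{7} — sig = ⟨2 | 1⟩
  P = {4,7}:  v_{4} + v_{7} = v_{1} — sig = ⟨2 | 1⟩
  P = {5,7}:  v_{5} + v_{7} = v_{0} — sig = ⟨2 | 1⟩
  P = {6,7}:  v_{6} + v_{7} = v_{4} — sig = ⟨2 | 1⟩
  P = {2,4}:  v_{2} + v_{4} = v_{0} + v_{7} — sig = ⟨2 | 1 1⟩
  P = {1,2}:  v_{1} + v_{2} = v_{0} + 2·v_{7} — sig = ⟨2 | 1 2⟩
  P = {0,4}:  v_{0} + v_{4} = 2·v_{7} — sig = ⟨2 | 2⟩
  P = {1,5}:  v_{1} + v_{5} = 2·v_{7} — sig = ⟨2 | 2⟩
  P = {1,6}:  v_{1} + v_{6} = 2·v_{4} — sig = ⟨2 | 2⟩
  P = {2,3}:  v_{2} + v_{3} = 2·v_{5} — sig = ⟨2 | 2⟩
  P = {2,7}:  v_{2} + v_{7} = 2·v_{0} — sig = ⟨2 | 2⟩
  P = {0,1}:  v_{0} + v_{1} = 3·v_{7} — sig = ⟨2 | 3⟩

Hence PRS(X_Σ) =
[⟨2 | 0⟩, ⟨2 | 0⟩, ⟨2 | 1⟩, ⟨2 | 1⟩, ⟨2 | 1⟩, ⟨2 | 1⟩, ⟨2 | 1⟩, ⟨2 | 1⟩, ⟨2 | 1⟩, ⟨2 | 1⟩, ⟨2 | 1⟩, ⟨2 | 1⟩, ⟨2 | 1 1⟩, ⟨2 | 1 2⟩, ⟨2 | 2⟩, ⟨2 | 2⟩, ⟨2 | 2⟩, ⟨2 | 2⟩, ⟨2 | 2⟩, ⟨2 | 3⟩]


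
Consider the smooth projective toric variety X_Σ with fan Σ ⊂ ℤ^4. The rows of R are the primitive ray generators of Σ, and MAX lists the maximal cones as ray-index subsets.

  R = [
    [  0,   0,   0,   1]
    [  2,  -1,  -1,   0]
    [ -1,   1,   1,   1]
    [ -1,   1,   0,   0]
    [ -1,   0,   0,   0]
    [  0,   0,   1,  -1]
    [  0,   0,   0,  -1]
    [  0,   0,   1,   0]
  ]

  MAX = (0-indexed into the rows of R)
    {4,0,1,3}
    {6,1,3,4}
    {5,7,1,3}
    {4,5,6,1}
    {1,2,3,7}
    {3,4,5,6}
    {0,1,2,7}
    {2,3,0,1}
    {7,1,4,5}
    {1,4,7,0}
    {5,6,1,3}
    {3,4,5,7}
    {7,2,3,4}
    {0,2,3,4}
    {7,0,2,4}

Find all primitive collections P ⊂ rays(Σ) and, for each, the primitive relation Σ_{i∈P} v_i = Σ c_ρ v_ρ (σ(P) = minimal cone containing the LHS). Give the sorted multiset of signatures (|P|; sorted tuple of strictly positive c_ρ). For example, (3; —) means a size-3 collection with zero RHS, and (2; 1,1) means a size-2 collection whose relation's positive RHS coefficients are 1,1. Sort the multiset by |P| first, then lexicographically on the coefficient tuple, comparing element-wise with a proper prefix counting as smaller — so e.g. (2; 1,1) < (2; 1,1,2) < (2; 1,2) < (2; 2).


Minimal non-faces — 9 found among 8 rays, 15 max cones:

  P={0,6}:  v_{0} + v_{6} = 0  ⇒ sig = (2; —)
  P={0,5}:  v_{0} + v_{5} = v_{7}  ⇒ sig = (2; 1)
  P={6,7}:  v_{6} + v_{7} = v_{5}  ⇒ sig = (2; 1)
  P={2,6}:  v_{2} + v_{6} = v_{3} + v_{7}  ⇒ sig = (2; 1,1)
  P={2,5}:  v_{2} + v_{5} = v_{3} + 2·v_{7}  ⇒ sig = (2; 1,2)
  P={0,3,7}:  v_{0} + v_{3} + v_{7} = v_{2}  ⇒ sig = (3; 1)
  P={1,2,4}:  v_{1} + v_{2} + v_{4} = v_{0}  ⇒ sig = (3; 1)
  P={1,3,4,7}:  v_{1} + v_{3} + v_{4} + v_{7} = 0  ⇒ sig = (4; —)
  P={1,3,4,5}:  v_{1} + v_{3} + v_{4} + v_{5} = v_{6}  ⇒ sig = (4; 1)

Hence PRS(X_Σ) =
    (2; —)
    (2; 1)
    (2; 1)
    (2; 1,1)
    (2; 1,2)
    (3; 1)
    (3; 1)
    (4; —)
    (4; 1)


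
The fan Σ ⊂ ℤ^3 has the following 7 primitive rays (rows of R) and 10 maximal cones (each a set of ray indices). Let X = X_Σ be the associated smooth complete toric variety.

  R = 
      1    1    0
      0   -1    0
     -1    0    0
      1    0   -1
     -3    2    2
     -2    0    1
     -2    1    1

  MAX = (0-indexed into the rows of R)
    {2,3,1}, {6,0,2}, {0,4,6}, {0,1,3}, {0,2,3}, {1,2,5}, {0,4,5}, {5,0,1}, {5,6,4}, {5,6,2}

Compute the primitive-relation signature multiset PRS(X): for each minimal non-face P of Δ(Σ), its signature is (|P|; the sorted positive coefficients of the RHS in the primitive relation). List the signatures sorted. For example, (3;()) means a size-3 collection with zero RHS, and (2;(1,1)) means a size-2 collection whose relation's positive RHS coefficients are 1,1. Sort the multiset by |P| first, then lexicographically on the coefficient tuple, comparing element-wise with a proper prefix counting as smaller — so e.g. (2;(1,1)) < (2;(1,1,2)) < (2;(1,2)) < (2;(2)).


9 minimal non-faces of Δ(Σ) (on 7 rays):

  P={1,6}:  v_{1} + v_{6} = v_{5} ; sig = (2;(1))
  P={3,5}:  v_{3} + v_{5} = v_{2} ; sig = (2;(1))
  P={3,4}:  v_{3} + v_{4} = v_{0} + v_{2} + v_{6} ; sig = (2;(1,1,1))
  P={1,4}:  v_{1} + v_{4} = v_{0} + 2·v_{5} ; sig = (2;(1,2))
  P={3,6}:  v_{3} + v_{6} = v_{0} + 2·v_{2} ; sig = (2;(1,2))
  P={2,4}:  v_{2} + v_{4} = 2·v_{6} ; sig = (2;(2))
  P={0,1,2}:  v_{0} + v_{1} + v_{2} = 0 ; sig = (3;())
  P={0,2,5}:  v_{0} + v_{2} + v_{5} = v_{6} ; sig = (3;(1))
  P={0,5,6}:  v_{0} + v_{5} + v_{6} = v_{4} ; sig = (3;(1))

Hence PRS(X_Σ) =
    (2;(1))
    (2;(1))
    (2;(1,1,1))
    (2;(1,2))
    (2;(1,2))
    (2;(2))
    (3;())
    (3;(1))
    (3;(1))


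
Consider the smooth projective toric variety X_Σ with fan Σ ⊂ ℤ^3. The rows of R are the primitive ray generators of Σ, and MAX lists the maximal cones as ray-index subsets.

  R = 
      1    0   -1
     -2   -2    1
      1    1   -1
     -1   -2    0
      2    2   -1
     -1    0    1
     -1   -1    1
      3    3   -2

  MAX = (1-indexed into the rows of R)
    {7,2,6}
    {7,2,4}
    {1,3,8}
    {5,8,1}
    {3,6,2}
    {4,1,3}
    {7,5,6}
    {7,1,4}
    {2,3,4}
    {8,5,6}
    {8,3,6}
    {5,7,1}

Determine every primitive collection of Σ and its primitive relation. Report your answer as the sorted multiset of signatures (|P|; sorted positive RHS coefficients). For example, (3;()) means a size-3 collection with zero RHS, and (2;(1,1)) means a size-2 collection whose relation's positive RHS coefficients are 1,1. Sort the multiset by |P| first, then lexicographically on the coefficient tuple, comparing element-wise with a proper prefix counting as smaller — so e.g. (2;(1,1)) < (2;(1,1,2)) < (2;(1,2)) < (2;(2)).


10 collections generate NE(X_Σ); each relation:

  P={1,6}:  v_{1} + v_{6} = 0  ⟹  sig = (2;())
  P={2,5}:  v_{2} + v_{5} = 0  ⟹  sig = (2;())
  P={3,7}:  v_{3} + v_{7} = 0  ⟹  sig = (2;())
  P={1,2}:  v_{1} + v_{2} = v_{4}  ⟹  sig = (2;(1))
  P={2,8}:  v_{2} + v_{8} = v_{3}  ⟹  sig = (2;(1))
  P={3,5}:  v_{3} + v_{5} = v_{8}  ⟹  sig = (2;(1))
  P={4,5}:  v_{4} + v_{5} = v_{1}  ⟹  sig = (2;(1))
  P={4,6}:  v_{4} + v_{6} = v_{2}  ⟹  sig = (2;(1))
  P={7,8}:  v_{7} + v_{8} = v_{5}  ⟹  sig = (2;(1))
  P={4,8}:  v_{4} + v_{8} = v_{1} + v_{3}  ⟹  sig = (2;(1,1))

so the primitive-relation signature multiset is
{ (2;()) ×3,  (2;(1)) ×6,  (2;(1,1)) }
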